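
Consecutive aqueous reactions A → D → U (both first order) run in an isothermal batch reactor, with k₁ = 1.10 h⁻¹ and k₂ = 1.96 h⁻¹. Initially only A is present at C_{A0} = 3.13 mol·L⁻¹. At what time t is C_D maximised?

0.672 h

The intermediate peaks when r₁ = r₂, i.e. k₁e^(−k₁t) = k₂e^(−k₂t), giving t_opt = ln(k₂/k₁)/(k₂−k₁).
= ln(1.96/1.10)/(1.96−1.10) = ln(1.782)/0.8600 = 0.5776/0.8600 = 0.672 h.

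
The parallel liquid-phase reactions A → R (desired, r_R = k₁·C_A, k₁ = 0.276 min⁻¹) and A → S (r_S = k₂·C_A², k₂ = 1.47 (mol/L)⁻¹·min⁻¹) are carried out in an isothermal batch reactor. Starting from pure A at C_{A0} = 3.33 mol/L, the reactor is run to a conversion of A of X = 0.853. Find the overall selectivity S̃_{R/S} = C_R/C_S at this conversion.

0.122

C_A = C_{A0}(1−X) = 0.4895 mol/L.
Along a PFR/batch, dC_R/dC_A = −r_R/(r_R+r_S) = −k₁/(k₁+k₂·C_A).
Integrating from C_{A0} to C_A: C_R = (0.276/1.47)·ln[(0.276+1.47·3.33)/(0.276+1.47·0.490)] = 0.1878·ln(5.171/0.9956) = 0.3093 mol/L.
C_S = (C_{A0}−C_A)−C_R = 2.531 mol/L; S̃_{R/S} = 0.3093/2.531 = 0.122.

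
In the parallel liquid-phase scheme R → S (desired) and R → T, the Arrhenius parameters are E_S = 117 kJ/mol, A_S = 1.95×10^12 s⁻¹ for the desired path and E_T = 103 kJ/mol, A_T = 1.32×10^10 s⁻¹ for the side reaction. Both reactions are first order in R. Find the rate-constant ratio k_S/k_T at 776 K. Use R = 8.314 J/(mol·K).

16.9

With equal orders, S_{S/T} = k_S/k_T = (A_S/A_T)·exp[(E_T−E_S)/(RT)].
(E_T−E_S)/(RT) = (103−117)×10³/(8.314×776) = -14000/6452 = -2.170.
k_S/k_T = (1.95×10^12/1.32×10^10)·exp(-2.170) = 147.7 × 0.1142 = 16.9.
Since E_S > E_T, raising the temperature improves selectivity toward S.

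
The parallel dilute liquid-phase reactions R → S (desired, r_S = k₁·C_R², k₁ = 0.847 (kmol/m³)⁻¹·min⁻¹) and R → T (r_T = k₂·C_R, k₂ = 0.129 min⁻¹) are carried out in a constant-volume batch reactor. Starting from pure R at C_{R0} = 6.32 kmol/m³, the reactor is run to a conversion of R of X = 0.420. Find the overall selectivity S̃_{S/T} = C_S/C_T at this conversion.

32.0

C_R = C_{R0}(1−X) = 3.666 kmol/m³.
Along a PFR/batch, dC_T/dC_R = −r_T/(r_S+r_T) = −k₂/(k₂+k₁·C_R).
Integrating from C_{R0} to C_R: C_T = (0.129/0.847)·ln[(0.129+0.847·6.32)/(0.129+0.847·3.67)] = 0.1523·ln(5.482/3.234) = 0.08039 kmol/m³.
Then C_S = (C_{R0}−C_R) − C_T = 2.654 − 0.08039 = 2.574 kmol/m³.
S̃_{S/T} = C_S/C_T = 2.574/0.08039 = 32.0.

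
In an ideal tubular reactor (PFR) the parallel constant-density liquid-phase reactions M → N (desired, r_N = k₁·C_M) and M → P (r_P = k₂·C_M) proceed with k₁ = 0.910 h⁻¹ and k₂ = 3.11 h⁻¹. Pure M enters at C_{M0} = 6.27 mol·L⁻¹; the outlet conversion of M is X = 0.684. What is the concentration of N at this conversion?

0.971 mol·L⁻¹

C_M = C_{M0}(1−X) = 1.981 mol·L⁻¹.
Both paths are first order in M, so the instantaneous fraction to N is constant: dC_N/d(−C_M) = k₁/(k₁+k₂) = 0.2264.
C_N = 0.2264·(C_{M0}−C_M) = 0.2264×4.289 = 0.971 mol·L⁻¹.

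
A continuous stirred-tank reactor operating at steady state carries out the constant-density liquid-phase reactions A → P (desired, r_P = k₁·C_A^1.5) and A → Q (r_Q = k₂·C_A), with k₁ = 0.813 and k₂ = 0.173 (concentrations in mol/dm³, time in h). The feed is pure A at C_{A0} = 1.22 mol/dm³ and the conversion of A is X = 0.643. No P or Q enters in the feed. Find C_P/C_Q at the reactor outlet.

3.10

Exit C_A = C_{A0}(1−X) = 1.22×0.357 = 0.4355 mol/dm³.
Rates in a CSTR are evaluated at the outlet concentration: r_P = 0.813×0.4355^1.5 = 0.2337, r_Q = 0.173×0.4355 = 0.07535.
Overall selectivity = C_P/C_Q = r_Pτ/(r_Qτ) = r_P/r_Q = 3.10.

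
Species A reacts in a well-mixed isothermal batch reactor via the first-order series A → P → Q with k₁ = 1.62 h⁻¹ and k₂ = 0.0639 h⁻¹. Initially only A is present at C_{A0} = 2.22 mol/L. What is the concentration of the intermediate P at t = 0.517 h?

1.24 mol/L

Solving the coupled first-order balances gives C_P(t) = [k₁/(k₂−k₁)]·C_{A0}·(e^(−k₁t) − e^(−k₂t)).
e^(−k₁t) = e^(−1.62×0.517) = e^(−0.8375) = 0.4328; e^(−k₂t) = e^(−0.03304) = 0.9675.
C_P = 1.62×2.22/(0.0639−1.62) × (0.4328−0.9675) = (-2.311)×(-0.5347) = 1.236 mol/L.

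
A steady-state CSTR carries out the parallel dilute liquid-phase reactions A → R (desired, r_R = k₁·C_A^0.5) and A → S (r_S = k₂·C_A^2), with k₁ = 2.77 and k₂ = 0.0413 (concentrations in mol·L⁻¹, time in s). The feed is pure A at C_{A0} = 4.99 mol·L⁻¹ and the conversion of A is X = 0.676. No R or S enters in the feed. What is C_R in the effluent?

3.27 mol·L⁻¹

Exit C_A = C_{A0}(1−X) = 4.99×0.324 = 1.617 mol·L⁻¹.
A CSTR operates uniformly at the exit composition, giving r_R = 3.522 and r_S = 0.1080 (each k·C_A^n at C_A = 1.617).
Fraction of consumed A going to R: r_R/(r_R+r_S) = 0.9703.
C_R = 0.9703·C_{A0}·X = 0.9703×4.99×0.676 = 3.27 mol·L⁻¹.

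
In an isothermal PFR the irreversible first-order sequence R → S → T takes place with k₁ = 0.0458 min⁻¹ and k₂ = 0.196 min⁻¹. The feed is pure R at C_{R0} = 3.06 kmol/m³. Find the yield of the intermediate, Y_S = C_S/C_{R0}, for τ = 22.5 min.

0.105

For first-order series with pure R initially, C_S(τ) = k₁C_{R0}/(k₂−k₁)·(e^(−k₁τ) − e^(−k₂τ)).
e^(−k₁τ) = e^(−0.0458×22.5) = e^(−1.030) = 0.3568; e^(−k₂τ) = e^(−4.410) = 0.01216.
C_S = 0.0458×3.06/(0.196−0.0458) × (0.3568−0.01216) = 0.9331×0.3447 = 0.3216 kmol/m³.
Y_S = C_S/C_{R0} = 0.3216/3.06 = 0.105.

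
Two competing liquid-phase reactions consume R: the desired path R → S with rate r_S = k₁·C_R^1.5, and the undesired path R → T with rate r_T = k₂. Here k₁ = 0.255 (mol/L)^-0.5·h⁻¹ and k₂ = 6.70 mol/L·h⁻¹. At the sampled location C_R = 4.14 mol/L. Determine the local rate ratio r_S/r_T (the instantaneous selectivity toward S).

S_{S/T} = r_S/r_T = (k₁·C_R^1.5)/(k₂) = (k₁/k₂)·C_R^1.5.
= (0.255×4.140^1.5) / (6.70) = 2.148/6.700 = 0.321.

0.321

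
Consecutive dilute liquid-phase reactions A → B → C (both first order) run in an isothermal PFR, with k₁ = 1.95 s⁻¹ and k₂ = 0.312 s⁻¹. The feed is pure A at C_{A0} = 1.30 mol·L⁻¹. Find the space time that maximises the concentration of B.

For first-order series the maximum of C_B occurs at τ_opt = ln(k₂/k₁)/(k₂−k₁).
= ln(0.312/1.95)/(0.312−1.95) = ln(0.1600)/-1.638 = -1.833/-1.638 = 1.12 s.

1.12 s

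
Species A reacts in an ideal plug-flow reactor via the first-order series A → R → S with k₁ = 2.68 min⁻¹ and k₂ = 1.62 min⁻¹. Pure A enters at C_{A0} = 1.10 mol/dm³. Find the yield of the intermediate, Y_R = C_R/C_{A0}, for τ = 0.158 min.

The intermediate concentration in a first-order A→B→C sequence is C_R = k₁C_{A0}(e^(−k₁τ) − e^(−k₂τ))/(k₂−k₁).
e^(−k₁τ) = e^(−2.68×0.158) = e^(−0.4234) = 0.6548; e^(−k₂τ) = e^(−0.2560) = 0.7742.
C_R = 2.68×1.10/(1.62−2.68) × (0.6548−0.7742) = (-2.781)×(-0.1194) = 0.3320 mol/dm³.
Y_R = C_R/C_{A0} = 0.3320/1.10 = 0.302.

0.302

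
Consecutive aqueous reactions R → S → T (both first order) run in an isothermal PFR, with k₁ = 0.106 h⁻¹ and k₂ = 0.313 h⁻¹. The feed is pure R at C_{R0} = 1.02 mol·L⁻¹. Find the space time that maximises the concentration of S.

For first-order series the maximum of C_S occurs at τ_opt = ln(k₂/k₁)/(k₂−k₁).
= ln(0.313/0.106)/(0.313−0.106) = ln(2.953)/0.2070 = 1.083/0.2070 = 5.23 h.

5.23 h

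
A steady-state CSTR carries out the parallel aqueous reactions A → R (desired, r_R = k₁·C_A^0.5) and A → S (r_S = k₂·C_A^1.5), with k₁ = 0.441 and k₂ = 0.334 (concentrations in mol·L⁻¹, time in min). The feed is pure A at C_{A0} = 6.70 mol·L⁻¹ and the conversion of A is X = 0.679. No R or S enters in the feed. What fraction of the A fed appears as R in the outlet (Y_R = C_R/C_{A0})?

Exit C_A = C_{A0}(1−X) = 6.70×0.321 = 2.151 mol·L⁻¹.
A CSTR operates uniformly at the exit composition, giving r_R = 0.6467 and r_S = 1.053 (each k·C_A^n at C_A = 2.151).
Fraction of consumed A going to R: r_R/(r_R+r_S) = 0.3804.
C_R = 0.3804·C_{A0}·X = 0.3804×6.70×0.679 = 1.73 mol·L⁻¹; Y_R = C_R/C_{A0} = 0.258.

0.258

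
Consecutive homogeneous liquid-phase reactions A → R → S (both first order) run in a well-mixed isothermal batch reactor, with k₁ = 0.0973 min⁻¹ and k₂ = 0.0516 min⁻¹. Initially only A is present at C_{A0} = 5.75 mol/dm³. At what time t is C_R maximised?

The intermediate peaks when r₁ = r₂, i.e. k₁e^(−k₁t) = k₂e^(−k₂t), giving t_opt = ln(k₂/k₁)/(k₂−k₁).
= ln(0.0516/0.0973)/(0.0516−0.0973) = ln(0.5303)/-0.04570 = -0.6343/-0.04570 = 13.9 min.

13.9 min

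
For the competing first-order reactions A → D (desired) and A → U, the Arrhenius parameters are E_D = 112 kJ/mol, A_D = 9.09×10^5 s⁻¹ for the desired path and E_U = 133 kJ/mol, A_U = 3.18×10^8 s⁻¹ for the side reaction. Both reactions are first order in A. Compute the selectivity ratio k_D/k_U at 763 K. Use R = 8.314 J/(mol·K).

Since both paths have the same order in A, the concentration cancels and S_{D/U} = k_D/k_U = (A_D/A_U)·exp[(E_U−E_D)/(RT)].
(E_U−E_D)/(RT) = (133−112)×10³/(8.314×763) = 21000/6344 = 3.310.
k_D/k_U = (9.09×10^5/3.18×10^8)·exp(3.310) = 0.002858 × 27.40 = 0.0783.

0.0783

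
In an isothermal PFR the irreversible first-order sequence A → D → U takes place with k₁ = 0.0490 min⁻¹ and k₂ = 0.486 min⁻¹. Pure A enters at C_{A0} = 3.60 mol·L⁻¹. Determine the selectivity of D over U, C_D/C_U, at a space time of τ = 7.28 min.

The intermediate concentration in a first-order A→B→C sequence is C_D = k₁C_{A0}(e^(−k₁τ) − e^(−k₂τ))/(k₂−k₁).
e^(−k₁τ) = e^(−0.0490×7.28) = e^(−0.3567) = 0.7000; e^(−k₂τ) = e^(−3.538) = 0.02907.
C_D = 0.0490×3.60/(0.486−0.0490) × (0.7000−0.02907) = 0.4037×0.6709 = 0.2708 mol·L⁻¹.
C_A = C_{A0}e^(−k₁τ) = 2.520 mol·L⁻¹, so C_U = C_{A0}−C_A−C_D = 0.8093 mol·L⁻¹; C_D/C_U = 0.335.

0.335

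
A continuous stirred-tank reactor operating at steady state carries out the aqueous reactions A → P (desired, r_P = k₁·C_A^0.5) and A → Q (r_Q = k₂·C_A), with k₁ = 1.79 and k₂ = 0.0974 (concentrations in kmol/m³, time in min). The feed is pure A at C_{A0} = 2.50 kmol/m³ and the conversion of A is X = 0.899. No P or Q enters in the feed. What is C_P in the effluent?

Exit C_A = C_{A0}(1−X) = 2.50×0.101 = 0.2525 kmol/m³.
Rates in a CSTR are evaluated at the outlet concentration: r_P = 1.79×0.2525^0.5 = 0.8995, r_Q = 0.0974×0.2525 = 0.02459.
Fraction of consumed A going to P: r_P/(r_P+r_Q) = 0.9734.
C_P = 0.9734·C_{A0}·X = 0.9734×2.50×0.899 = 2.19 kmol/m³.

2.19 kmol/m³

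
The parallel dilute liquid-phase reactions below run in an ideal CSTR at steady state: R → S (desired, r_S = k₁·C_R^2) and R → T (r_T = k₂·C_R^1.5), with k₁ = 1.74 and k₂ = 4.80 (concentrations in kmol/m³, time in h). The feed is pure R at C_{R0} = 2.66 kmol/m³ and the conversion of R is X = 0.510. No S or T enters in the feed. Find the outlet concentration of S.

Exit C_R = C_{R0}(1−X) = 2.66×0.490 = 1.303 kmol/m³.
In a CSTR the entire volume is at exit conditions, so r_S = 1.74×1.303^2 = 2.956 and r_T = 4.80×1.303^1.5 = 7.143.
Fraction of consumed R going to S: r_S/(r_S+r_T) = 0.2927.
C_S = 0.2927·C_{R0}·X = 0.2927×2.66×0.510 = 0.397 kmol/m³.

0.397 kmol/m³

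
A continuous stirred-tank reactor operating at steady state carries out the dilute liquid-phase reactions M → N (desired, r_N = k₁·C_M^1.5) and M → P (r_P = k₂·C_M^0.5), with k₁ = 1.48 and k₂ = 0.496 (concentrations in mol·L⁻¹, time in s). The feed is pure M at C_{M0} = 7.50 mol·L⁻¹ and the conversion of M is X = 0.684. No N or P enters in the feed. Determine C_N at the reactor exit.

4.49 mol·L⁻¹

Exit C_M = C_{M0}(1−X) = 7.50×0.316 = 2.370 mol·L⁻¹.
In a CSTR the entire volume is at exit conditions, so r_N = 1.48×2.370^1.5 = 5.400 and r_P = 0.496×2.370^0.5 = 0.7636.
Fraction of consumed M going to N: r_N/(r_N+r_P) = 0.8761.
C_N = 0.8761·C_{M0}·X = 0.8761×7.50×0.684 = 4.49 mol·L⁻¹.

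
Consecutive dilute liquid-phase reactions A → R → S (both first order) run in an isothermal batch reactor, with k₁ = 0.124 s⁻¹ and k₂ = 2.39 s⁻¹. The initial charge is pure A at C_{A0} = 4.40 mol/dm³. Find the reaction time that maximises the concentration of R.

For first-order series the maximum of C_R occurs at t_opt = ln(k₂/k₁)/(k₂−k₁).
= ln(2.39/0.124)/(2.39−0.124) = ln(19.27)/2.266 = 2.959/2.266 = 1.31 s.

1.31 s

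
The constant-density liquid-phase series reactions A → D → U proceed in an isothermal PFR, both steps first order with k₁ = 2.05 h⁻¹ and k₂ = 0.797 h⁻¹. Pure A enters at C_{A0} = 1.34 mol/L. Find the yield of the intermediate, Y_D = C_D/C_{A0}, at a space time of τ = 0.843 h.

0.545

The intermediate concentration in a first-order A→B→C sequence is C_D = k₁C_{A0}(e^(−k₁τ) − e^(−k₂τ))/(k₂−k₁).
e^(−k₁τ) = e^(−2.05×0.843) = e^(−1.728) = 0.1776; e^(−k₂τ) = e^(−0.6719) = 0.5108.
C_D = 2.05×1.34/(0.797−2.05) × (0.1776−0.5108) = (-2.192)×(-0.3331) = 0.7304 mol/L.
Y_D = C_D/C_{A0} = 0.7304/1.34 = 0.545.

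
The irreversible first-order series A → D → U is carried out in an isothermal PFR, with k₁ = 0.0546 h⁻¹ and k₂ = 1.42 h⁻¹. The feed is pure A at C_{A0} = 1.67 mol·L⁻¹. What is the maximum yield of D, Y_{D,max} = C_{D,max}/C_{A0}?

0.0338

Evaluating C_D at τ_opt = ln(k₂/k₁)/(k₂−k₁) gives C_{D,max}/C_{A0} = (k₁/k₂)^[k₂/(k₂−k₁)].
= (0.0546/1.42)^(1.42/(1.42−0.0546)) = (0.03845)^(1.040) = 0.03375.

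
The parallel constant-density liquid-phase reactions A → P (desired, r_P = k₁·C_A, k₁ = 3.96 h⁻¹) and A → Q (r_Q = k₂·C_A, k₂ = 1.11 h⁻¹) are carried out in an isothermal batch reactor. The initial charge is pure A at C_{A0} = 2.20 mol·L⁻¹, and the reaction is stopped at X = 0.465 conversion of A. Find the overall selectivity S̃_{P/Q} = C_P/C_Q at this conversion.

C_A = C_{A0}(1−X) = 1.177 mol·L⁻¹.
Both paths are first order in A, so the instantaneous fraction to P is constant: dC_P/d(−C_A) = k₁/(k₁+k₂) = 0.7811.
C_P = 0.7811·(C_{A0}−C_A) = 0.7811×1.023 = 0.799 mol·L⁻¹.
C_Q = (C_{A0}−C_A)−C_P = 0.2240 mol·L⁻¹; S̃_{P/Q} = 0.7990/0.2240 = 3.57.

3.57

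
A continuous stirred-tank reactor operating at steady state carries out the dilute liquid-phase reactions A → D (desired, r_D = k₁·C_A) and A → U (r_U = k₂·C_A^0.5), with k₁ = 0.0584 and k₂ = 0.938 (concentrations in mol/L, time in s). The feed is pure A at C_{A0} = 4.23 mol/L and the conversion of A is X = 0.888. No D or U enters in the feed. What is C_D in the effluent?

0.154 mol/L

Exit C_A = C_{A0}(1−X) = 4.23×0.112 = 0.4738 mol/L.
In a CSTR the entire volume is at exit conditions, so r_D = 0.0584×0.4738 = 0.02767 and r_U = 0.938×0.4738^0.5 = 0.6456.
Fraction of consumed A going to D: r_D/(r_D+r_U) = 0.04109.
C_D = 0.04109·C_{A0}·X = 0.04109×4.23×0.888 = 0.154 mol/L.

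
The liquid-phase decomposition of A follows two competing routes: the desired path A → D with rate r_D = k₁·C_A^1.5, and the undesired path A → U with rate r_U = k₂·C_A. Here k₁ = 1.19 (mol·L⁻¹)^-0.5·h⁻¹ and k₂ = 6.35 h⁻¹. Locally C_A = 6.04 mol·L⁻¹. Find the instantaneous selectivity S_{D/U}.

S_{D/U} = r_D/r_U = (k₁·C_A^1.5)/(k₂·C_A) = (k₁/k₂)·C_A^0.5.
= (1.19×6.040^1.5) / (6.35×6.040) = 17.66/38.35 = 0.461.
Since the desired path is higher order in A, keeping C_A high (PFR or concentrated feed) favours D.

0.461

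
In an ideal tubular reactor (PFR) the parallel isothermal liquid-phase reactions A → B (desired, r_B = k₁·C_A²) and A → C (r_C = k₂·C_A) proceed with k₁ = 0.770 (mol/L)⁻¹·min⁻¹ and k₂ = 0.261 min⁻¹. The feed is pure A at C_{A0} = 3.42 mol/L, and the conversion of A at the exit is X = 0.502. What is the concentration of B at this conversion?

1.51 mol/L

C_A = C_{A0}(1−X) = 1.703 mol/L.
Along a PFR/batch, dC_C/dC_A = −r_C/(r_B+r_C) = −k₂/(k₂+k₁·C_A).
Integrating from C_{A0} to C_A: C_C = (0.261/0.770)·ln[(0.261+0.770·3.42)/(0.261+0.770·1.70)] = 0.3390·ln(2.894/1.572) = 0.2068 mol/L.
Then C_B = (C_{A0}−C_A) − C_C = 1.717 − 0.2068 = 1.510 mol/L.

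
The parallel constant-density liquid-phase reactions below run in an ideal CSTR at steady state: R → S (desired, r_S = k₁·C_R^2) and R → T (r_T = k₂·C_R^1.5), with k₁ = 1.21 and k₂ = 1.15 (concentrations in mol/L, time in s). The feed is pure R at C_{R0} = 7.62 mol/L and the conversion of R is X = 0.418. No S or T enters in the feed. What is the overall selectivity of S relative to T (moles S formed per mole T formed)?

Exit C_R = C_{R0}(1−X) = 7.62×0.582 = 4.435 mol/L.
Rates in a CSTR are evaluated at the outlet concentration: r_S = 1.21×4.435^2 = 23.80, r_T = 1.15×4.435^1.5 = 10.74.
Overall selectivity = C_S/C_T = r_Sτ/(r_Tτ) = r_S/r_T = 2.22.

2.22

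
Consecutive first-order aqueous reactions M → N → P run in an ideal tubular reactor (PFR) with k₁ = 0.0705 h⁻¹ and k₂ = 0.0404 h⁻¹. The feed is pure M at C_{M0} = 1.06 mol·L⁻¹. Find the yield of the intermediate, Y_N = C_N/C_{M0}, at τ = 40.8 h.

For first-order series with pure M initially, C_N(τ) = k₁C_{M0}/(k₂−k₁)·(e^(−k₁τ) − e^(−k₂τ)).
e^(−k₁τ) = e^(−0.0705×40.8) = e^(−2.876) = 0.05634; e^(−k₂τ) = e^(−1.648) = 0.1924.
C_N = 0.0705×1.06/(0.0404−0.0705) × (0.05634−0.1924) = (-2.483)×(-0.1360) = 0.3377 mol·L⁻¹.
Y_N = C_N/C_{M0} = 0.3377/1.06 = 0.319.

0.319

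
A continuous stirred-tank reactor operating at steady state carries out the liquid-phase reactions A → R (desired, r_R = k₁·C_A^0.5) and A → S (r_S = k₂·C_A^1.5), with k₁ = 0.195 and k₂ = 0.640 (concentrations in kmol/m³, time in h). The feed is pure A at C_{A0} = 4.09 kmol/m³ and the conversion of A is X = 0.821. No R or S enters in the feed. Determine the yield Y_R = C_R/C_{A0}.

0.241

Exit C_A = C_{A0}(1−X) = 4.09×0.179 = 0.7321 kmol/m³.
Rates in a CSTR are evaluated at the outlet concentration: r_R = 0.195×0.7321^0.5 = 0.1668, r_S = 0.640×0.7321^1.5 = 0.4009.
Fraction of consumed A going to R: r_R/(r_R+r_S) = 0.2939.
C_R = 0.2939·C_{A0}·X = 0.2939×4.09×0.821 = 0.987 kmol/m³; Y_R = C_R/C_{A0} = 0.241.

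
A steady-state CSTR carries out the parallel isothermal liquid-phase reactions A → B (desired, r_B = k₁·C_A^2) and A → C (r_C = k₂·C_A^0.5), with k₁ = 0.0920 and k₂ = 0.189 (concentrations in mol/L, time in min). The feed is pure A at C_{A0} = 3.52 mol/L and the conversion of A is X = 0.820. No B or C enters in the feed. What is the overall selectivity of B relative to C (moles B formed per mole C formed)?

Exit C_A = C_{A0}(1−X) = 3.52×0.180 = 0.6336 mol/L.
In a CSTR the entire volume is at exit conditions, so r_B = 0.0920×0.6336^2 = 0.03693 and r_C = 0.189×0.6336^0.5 = 0.1504.
Overall selectivity = C_B/C_C = r_Bτ/(r_Cτ) = r_B/r_C = 0.245.

0.245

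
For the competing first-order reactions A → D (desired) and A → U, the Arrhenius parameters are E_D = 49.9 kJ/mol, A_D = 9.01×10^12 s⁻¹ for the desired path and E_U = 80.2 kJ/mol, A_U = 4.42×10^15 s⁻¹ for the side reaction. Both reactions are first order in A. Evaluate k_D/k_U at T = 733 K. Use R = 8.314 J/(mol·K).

k_D/k_U = (A_D/A_U)·exp[−(E_D−E_U)/(RT)] = (A_D/A_U)·exp[(E_U−E_D)/(RT)].
(E_U−E_D)/(RT) = (80.2−49.9)×10³/(8.314×733) = 30300/6094 = 4.972.
k_D/k_U = (9.01×10^12/4.42×10^15)·exp(4.972) = 0.002038 × 144.3 = 0.294.

0.294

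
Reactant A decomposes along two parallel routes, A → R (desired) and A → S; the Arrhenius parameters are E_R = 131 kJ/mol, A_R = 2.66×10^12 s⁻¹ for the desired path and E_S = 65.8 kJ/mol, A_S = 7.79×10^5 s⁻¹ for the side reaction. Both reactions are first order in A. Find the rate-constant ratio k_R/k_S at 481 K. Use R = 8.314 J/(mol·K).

k_R/k_S = (A_R/A_S)·exp[−(E_R−E_S)/(RT)] = (A_R/A_S)·exp[(E_S−E_R)/(RT)].
(E_S−E_R)/(RT) = (65.8−131)×10³/(8.314×481) = -65200/3999 = -16.30.
k_R/k_S = (2.66×10^12/7.79×10^5)·exp(-16.30) = 3.415×10^6 × 8.304×10^-8 = 0.284.

0.284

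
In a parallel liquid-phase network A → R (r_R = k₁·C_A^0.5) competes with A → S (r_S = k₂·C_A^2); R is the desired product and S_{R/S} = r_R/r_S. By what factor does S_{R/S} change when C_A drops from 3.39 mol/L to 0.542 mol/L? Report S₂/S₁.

15.6

S_{R/S} = (k₁/k₂)·C_A^-1.5, so S₂/S₁ = (C_{A,2}/C_{A,1})^-1.5.
= (0.542/3.39)^(-1.5) = (0.1599)^(-1.5) = 15.6.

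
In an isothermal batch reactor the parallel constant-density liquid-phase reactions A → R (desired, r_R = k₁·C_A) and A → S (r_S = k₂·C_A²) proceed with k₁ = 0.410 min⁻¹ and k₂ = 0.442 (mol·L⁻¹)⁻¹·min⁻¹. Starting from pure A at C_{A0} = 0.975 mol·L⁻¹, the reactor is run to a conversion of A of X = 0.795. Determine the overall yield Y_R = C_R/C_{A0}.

0.498

C_A = C_{A0}(1−X) = 0.1999 mol·L⁻¹.
Along a PFR/batch, dC_R/dC_A = −r_R/(r_R+r_S) = −k₁/(k₁+k₂·C_A).
Integrating from C_{A0} to C_A: C_R = (0.410/0.442)·ln[(0.410+0.442·0.975)/(0.410+0.442·0.200)] = 0.9276·ln(0.8409/0.4983) = 0.4854 mol·L⁻¹.
Y_R = C_R/C_{A0} = 0.4854/0.975 = 0.498.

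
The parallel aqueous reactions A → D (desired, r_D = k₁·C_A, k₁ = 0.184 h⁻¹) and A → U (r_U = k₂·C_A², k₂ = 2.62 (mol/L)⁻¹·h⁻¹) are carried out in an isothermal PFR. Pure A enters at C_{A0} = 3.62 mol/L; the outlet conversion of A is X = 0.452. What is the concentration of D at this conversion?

0.0411 mol/L

C_A = C_{A0}(1−X) = 1.984 mol/L.
Along a PFR/batch, dC_D/dC_A = −r_D/(r_D+r_U) = −k₁/(k₁+k₂·C_A).
Integrating from C_{A0} to C_A: C_D = (0.184/2.62)·ln[(0.184+2.62·3.62)/(0.184+2.62·1.98)] = 0.07023·ln(9.668/5.381) = 0.04115 mol/L.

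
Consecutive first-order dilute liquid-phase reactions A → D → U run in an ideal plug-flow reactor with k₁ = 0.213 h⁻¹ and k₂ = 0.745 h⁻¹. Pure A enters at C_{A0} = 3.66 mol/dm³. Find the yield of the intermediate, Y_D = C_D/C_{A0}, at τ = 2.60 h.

For first-order series with pure A initially, C_D(τ) = k₁C_{A0}/(k₂−k₁)·(e^(−k₁τ) − e^(−k₂τ)).
e^(−k₁τ) = e^(−0.213×2.60) = e^(−0.5538) = 0.5748; e^(−k₂τ) = e^(−1.937) = 0.1441.
C_D = 0.213×3.66/(0.745−0.213) × (0.5748−0.1441) = 1.465×0.4306 = 0.6310 mol/dm³.
Y_D = C_D/C_{A0} = 0.6310/3.66 = 0.172.

0.172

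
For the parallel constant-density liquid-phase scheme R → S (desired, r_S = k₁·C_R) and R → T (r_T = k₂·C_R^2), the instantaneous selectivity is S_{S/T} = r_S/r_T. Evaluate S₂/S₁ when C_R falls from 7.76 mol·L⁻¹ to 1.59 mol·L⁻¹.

S_{S/T} = (k₁/k₂)·C_R⁻¹, so S₂/S₁ = (C_{R,2}/C_{R,1})⁻¹.
= 7.76/1.59 = 4.88.

4.88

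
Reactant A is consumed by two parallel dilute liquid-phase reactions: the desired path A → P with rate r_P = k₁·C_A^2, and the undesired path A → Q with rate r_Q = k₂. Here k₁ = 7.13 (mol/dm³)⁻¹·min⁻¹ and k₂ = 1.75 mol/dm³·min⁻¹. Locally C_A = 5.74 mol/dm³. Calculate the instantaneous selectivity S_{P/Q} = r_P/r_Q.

134

S_{P/Q} = r_P/r_Q = (k₁·C_A^2)/(k₂) = (k₁/k₂)·C_A^2.
= (7.13×5.740^2) / (1.75) = 234.9/1.750 = 134.
Since the desired path is higher order in A, keeping C_A high (PFR or concentrated feed) favours P.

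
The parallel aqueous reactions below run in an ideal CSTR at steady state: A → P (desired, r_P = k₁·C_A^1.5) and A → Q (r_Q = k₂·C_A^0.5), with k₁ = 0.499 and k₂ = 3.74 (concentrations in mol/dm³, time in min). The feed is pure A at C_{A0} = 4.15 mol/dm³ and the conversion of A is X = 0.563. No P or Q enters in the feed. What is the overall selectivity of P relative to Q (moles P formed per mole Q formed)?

Exit C_A = C_{A0}(1−X) = 4.15×0.437 = 1.814 mol/dm³.
A CSTR operates uniformly at the exit composition, giving r_P = 1.219 and r_Q = 5.037 (each k·C_A^n at C_A = 1.814).
Overall selectivity = C_P/C_Q = r_Pτ/(r_Qτ) = r_P/r_Q = 0.242.

0.242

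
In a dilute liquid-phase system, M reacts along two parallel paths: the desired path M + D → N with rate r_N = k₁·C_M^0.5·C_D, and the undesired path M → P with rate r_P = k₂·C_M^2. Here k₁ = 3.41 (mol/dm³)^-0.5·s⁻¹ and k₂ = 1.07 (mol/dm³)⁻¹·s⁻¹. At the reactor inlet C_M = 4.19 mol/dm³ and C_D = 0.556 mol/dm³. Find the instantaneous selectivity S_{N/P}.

0.207

S_{N/P} = r_N/r_P = (k₁·C_M^0.5·C_D)/(k₂·C_M^2) = (k₁/k₂)·C_M^-1.5·C_D.
= (3.41×4.190^0.5×0.5560) / (1.07×4.190^2) = 3.881/18.79 = 0.207.
The undesired path is higher order in M, so low C_M (CSTR or dilute feed) favours N.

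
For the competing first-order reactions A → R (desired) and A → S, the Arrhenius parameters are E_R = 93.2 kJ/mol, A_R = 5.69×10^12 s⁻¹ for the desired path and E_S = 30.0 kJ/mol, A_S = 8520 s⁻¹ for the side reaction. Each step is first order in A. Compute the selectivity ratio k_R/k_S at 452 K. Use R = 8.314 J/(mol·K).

33.2

k_R/k_S = (A_R/A_S)·exp[−(E_R−E_S)/(RT)] = (A_R/A_S)·exp[(E_S−E_R)/(RT)].
(E_S−E_R)/(RT) = (30.0−93.2)×10³/(8.314×452) = -63200/3758 = -16.82.
k_R/k_S = (5.69×10^12/8520)·exp(-16.82) = 6.678×10^8 × 4.967×10^-8 = 33.2.
Since E_R > E_S, raising the temperature improves selectivity toward R.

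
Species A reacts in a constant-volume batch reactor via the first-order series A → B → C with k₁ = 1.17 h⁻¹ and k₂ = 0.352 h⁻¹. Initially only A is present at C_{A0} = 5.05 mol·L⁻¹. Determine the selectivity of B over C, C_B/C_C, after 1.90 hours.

1.84

Solving the coupled first-order balances gives C_B(t) = [k₁/(k₂−k₁)]·C_{A0}·(e^(−k₁t) − e^(−k₂t)).
e^(−k₁t) = e^(−1.17×1.90) = e^(−2.223) = 0.1083; e^(−k₂t) = e^(−0.6688) = 0.5123.
C_B = 1.17×5.05/(0.352−1.17) × (0.1083−0.5123) = (-7.223)×(-0.4040) = 2.918 mol·L⁻¹.
C_A = C_{A0}e^(−k₁t) = 0.5468 mol·L⁻¹, so C_C = C_{A0}−C_A−C_B = 1.585 mol·L⁻¹; C_B/C_C = 1.84.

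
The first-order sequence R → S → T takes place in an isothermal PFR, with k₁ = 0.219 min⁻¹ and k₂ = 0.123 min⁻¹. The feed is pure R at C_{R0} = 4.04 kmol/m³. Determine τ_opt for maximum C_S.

The intermediate peaks when r₁ = r₂, i.e. k₁e^(−k₁τ) = k₂e^(−k₂τ), giving τ_opt = ln(k₂/k₁)/(k₂−k₁).
= ln(0.123/0.219)/(0.123−0.219) = ln(0.5616)/-0.09600 = -0.5769/-0.09600 = 6.01 min.

6.01 min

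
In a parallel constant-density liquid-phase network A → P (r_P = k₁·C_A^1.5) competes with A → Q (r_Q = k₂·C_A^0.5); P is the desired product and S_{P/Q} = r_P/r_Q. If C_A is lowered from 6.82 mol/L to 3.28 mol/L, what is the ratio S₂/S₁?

0.481

S_{P/Q} = (k₁/k₂)·C_A, so S₂/S₁ = (C_{A,2}/C_{A,1}).
= 3.28/6.82 = 0.481.
Selectivity toward P falls as C_A falls — high-concentration operation is favoured.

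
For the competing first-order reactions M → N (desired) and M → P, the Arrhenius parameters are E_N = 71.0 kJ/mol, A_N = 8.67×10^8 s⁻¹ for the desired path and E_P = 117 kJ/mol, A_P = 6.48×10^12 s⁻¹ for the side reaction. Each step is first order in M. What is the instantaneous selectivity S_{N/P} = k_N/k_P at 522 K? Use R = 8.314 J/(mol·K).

k_N/k_P = (A_N/A_P)·exp[−(E_N−E_P)/(RT)] = (A_N/A_P)·exp[(E_P−E_N)/(RT)].
(E_P−E_N)/(RT) = (117−71.0)×10³/(8.314×522) = 46000/4340 = 10.60.
k_N/k_P = (8.67×10^8/6.48×10^12)·exp(10.60) = 1.338×10^-4 × 40107 = 5.37.

5.37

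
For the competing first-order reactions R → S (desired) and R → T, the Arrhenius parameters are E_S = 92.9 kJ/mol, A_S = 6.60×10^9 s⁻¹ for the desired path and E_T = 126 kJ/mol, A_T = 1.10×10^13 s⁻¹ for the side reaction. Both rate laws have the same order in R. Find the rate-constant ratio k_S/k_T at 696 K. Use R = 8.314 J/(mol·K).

0.183

With equal orders, S_{S/T} = k_S/k_T = (A_S/A_T)·exp[(E_T−E_S)/(RT)].
(E_T−E_S)/(RT) = (126−92.9)×10³/(8.314×696) = 33100/5787 = 5.720.
k_S/k_T = (6.60×10^9/1.10×10^13)·exp(5.720) = 6.000×10^-4 × 305.0 = 0.183.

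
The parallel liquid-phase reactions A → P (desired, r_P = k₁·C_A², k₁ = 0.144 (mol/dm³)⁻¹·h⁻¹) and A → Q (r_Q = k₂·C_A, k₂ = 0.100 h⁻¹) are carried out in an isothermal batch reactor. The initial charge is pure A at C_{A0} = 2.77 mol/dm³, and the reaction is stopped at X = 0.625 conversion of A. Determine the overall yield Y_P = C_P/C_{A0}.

C_A = C_{A0}(1−X) = 1.039 mol/dm³.
Along a PFR/batch, dC_Q/dC_A = −r_Q/(r_P+r_Q) = −k₂/(k₂+k₁·C_A).
Integrating from C_{A0} to C_A: C_Q = (0.100/0.144)·ln[(0.100+0.144·2.77)/(0.100+0.144·1.04)] = 0.6944·ln(0.4989/0.2496) = 0.4810 mol/dm³.
Then C_P = (C_{A0}−C_A) − C_Q = 1.731 − 0.4810 = 1.250 mol/dm³.
Y_P = C_P/C_{A0} = 1.250/2.77 = 0.451.

0.451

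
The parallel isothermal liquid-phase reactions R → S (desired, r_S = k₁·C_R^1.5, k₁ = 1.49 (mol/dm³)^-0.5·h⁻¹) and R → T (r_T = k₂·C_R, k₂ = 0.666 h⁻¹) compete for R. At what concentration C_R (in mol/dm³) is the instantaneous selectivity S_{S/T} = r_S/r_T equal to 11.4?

S_{S/T} = (k₁/k₂)·C_R^0.5 ⇒ C_R = (S·k₂/k₁)^(2).
= (11.4×0.666/1.49)^(2) = (5.096)^(2) = 26.0 mol/dm³.

26.0 mol/dm³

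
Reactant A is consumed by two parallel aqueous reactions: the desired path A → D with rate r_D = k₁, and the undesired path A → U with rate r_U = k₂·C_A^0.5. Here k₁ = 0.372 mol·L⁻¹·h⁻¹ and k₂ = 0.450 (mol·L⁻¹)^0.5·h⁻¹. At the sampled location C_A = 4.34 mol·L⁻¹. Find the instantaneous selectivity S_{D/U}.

S_{D/U} = r_D/r_U = (k₁)/(k₂·C_A^0.5) = (k₁/k₂)·C_A^-0.5.
= (0.372) / (0.450×4.340^0.5) = 0.3720/0.9375 = 0.397.

0.397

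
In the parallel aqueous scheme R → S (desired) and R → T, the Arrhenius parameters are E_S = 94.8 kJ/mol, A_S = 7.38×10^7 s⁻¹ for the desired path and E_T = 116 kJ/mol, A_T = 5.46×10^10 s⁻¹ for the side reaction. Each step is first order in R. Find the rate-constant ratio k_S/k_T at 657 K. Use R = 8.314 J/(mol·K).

0.0655

k_S/k_T = (A_S/A_T)·exp[−(E_S−E_T)/(RT)] = (A_S/A_T)·exp[(E_T−E_S)/(RT)].
(E_T−E_S)/(RT) = (116−94.8)×10³/(8.314×657) = 21200/5462 = 3.881.
k_S/k_T = (7.38×10^7/5.46×10^10)·exp(3.881) = 0.001352 × 48.48 = 0.0655.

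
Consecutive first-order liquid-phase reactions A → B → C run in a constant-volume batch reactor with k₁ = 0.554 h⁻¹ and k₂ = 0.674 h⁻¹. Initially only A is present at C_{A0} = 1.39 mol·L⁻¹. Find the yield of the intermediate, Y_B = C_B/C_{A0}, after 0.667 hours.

The intermediate concentration in a first-order A→B→C sequence is C_B = k₁C_{A0}(e^(−k₁t) − e^(−k₂t))/(k₂−k₁).
e^(−k₁t) = e^(−0.554×0.667) = e^(−0.3695) = 0.6911; e^(−k₂t) = e^(−0.4496) = 0.6379.
C_B = 0.554×1.39/(0.674−0.554) × (0.6911−0.6379) = 6.417×0.05316 = 0.3411 mol·L⁻¹.
Y_B = C_B/C_{A0} = 0.3411/1.39 = 0.245.

0.245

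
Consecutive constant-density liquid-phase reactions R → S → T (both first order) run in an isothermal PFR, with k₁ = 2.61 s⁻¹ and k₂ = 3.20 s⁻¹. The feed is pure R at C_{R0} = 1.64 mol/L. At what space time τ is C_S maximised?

0.345 s

For first-order series the maximum of C_S occurs at τ_opt = ln(k₂/k₁)/(k₂−k₁).
= ln(3.20/2.61)/(3.20−2.61) = ln(1.226)/0.5900 = 0.2038/0.5900 = 0.345 s.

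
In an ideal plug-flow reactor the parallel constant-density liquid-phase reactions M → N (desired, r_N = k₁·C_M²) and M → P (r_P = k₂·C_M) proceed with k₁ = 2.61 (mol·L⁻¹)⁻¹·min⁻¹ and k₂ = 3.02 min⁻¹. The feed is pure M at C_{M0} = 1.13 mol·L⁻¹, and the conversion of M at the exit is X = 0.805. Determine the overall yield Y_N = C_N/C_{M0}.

C_M = C_{M0}(1−X) = 0.2203 mol·L⁻¹.
Along a PFR/batch, dC_P/dC_M = −r_P/(r_N+r_P) = −k₂/(k₂+k₁·C_M).
Integrating from C_{M0} to C_M: C_P = (3.02/2.61)·ln[(3.02+2.61·1.13)/(3.02+2.61·0.220)] = 1.157·ln(5.969/3.595) = 0.5867 mol·L⁻¹.
Then C_N = (C_{M0}−C_M) − C_P = 0.9096 − 0.5867 = 0.3229 mol·L⁻¹.
Y_N = C_N/C_{M0} = 0.3229/1.13 = 0.286.

0.286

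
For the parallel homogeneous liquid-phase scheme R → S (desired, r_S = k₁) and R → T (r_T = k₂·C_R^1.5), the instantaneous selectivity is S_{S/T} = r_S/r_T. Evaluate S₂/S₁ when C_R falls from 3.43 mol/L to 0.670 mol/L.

S_{S/T} = (k₁/k₂)·C_R^-1.5, so S₂/S₁ = (C_{R,2}/C_{R,1})^-1.5.
= (0.670/3.43)^(-1.5) = (0.1953)^(-1.5) = 11.6.

11.6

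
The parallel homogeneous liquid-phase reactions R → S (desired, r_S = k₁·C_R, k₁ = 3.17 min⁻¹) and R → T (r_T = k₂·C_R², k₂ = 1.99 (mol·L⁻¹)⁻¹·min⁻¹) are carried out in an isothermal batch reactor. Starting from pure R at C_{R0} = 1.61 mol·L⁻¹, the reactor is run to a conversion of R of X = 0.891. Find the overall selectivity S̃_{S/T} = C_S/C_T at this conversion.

1.94

C_R = C_{R0}(1−X) = 0.1755 mol·L⁻¹.
Along a PFR/batch, dC_S/dC_R = −r_S/(r_S+r_T) = −k₁/(k₁+k₂·C_R).
Integrating from C_{R0} to C_R: C_S = (3.17/1.99)·ln[(3.17+1.99·1.61)/(3.17+1.99·0.175)] = 1.593·ln(6.374/3.519) = 0.9462 mol·L⁻¹.
C_T = (C_{R0}−C_R)−C_S = 0.4883 mol·L⁻¹; S̃_{S/T} = 0.9462/0.4883 = 1.94.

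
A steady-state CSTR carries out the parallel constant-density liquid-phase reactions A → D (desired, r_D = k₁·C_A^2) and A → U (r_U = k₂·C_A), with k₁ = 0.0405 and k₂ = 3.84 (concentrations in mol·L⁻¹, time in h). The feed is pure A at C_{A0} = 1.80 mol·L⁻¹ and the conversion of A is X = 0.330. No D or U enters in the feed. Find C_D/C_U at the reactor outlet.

0.0127

Exit C_A = C_{A0}(1−X) = 1.80×0.670 = 1.206 mol·L⁻¹.
In a CSTR the entire volume is at exit conditions, so r_D = 0.0405×1.206^2 = 0.05890 and r_U = 3.84×1.206 = 4.631.
Overall selectivity = C_D/C_U = r_Dτ/(r_Uτ) = r_D/r_U = 0.0127.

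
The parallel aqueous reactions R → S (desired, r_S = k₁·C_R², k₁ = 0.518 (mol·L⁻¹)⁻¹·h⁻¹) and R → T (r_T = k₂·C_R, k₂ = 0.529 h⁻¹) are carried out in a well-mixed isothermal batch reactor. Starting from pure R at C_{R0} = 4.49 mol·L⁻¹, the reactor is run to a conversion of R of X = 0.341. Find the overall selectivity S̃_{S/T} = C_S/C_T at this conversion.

C_R = C_{R0}(1−X) = 2.959 mol·L⁻¹.
Along a PFR/batch, dC_T/dC_R = −r_T/(r_S+r_T) = −k₂/(k₂+k₁·C_R).
Integrating from C_{R0} to C_R: C_T = (0.529/0.518)·ln[(0.529+0.518·4.49)/(0.529+0.518·2.96)] = 1.021·ln(2.855/2.062) = 0.3324 mol·L⁻¹.
Then C_S = (C_{R0}−C_R) − C_T = 1.531 − 0.3324 = 1.199 mol·L⁻¹.
S̃_{S/T} = C_S/C_T = 1.199/0.3324 = 3.61.

3.61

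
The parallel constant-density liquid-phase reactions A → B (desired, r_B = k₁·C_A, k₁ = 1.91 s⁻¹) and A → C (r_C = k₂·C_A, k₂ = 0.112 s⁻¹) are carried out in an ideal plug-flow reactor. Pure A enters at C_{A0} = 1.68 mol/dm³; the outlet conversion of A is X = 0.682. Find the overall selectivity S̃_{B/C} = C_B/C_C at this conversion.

C_A = C_{A0}(1−X) = 0.5342 mol/dm³.
Both paths are first order in A, so the instantaneous fraction to B is constant: dC_B/d(−C_A) = k₁/(k₁+k₂) = 0.9446.
C_B = 0.9446·(C_{A0}−C_A) = 0.9446×1.146 = 1.08 mol/dm³.
C_C = (C_{A0}−C_A)−C_B = 0.06346 mol/dm³; S̃_{B/C} = 1.082/0.06346 = 17.1.

17.1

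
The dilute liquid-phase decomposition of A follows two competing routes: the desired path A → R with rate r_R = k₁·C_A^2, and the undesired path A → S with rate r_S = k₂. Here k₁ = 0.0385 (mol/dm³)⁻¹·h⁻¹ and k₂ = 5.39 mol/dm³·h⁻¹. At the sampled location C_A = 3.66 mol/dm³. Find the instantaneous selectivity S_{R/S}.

S_{R/S} = r_R/r_S = (k₁·C_A^2)/(k₂) = (k₁/k₂)·C_A^2.
= (0.0385×3.660^2) / (5.39) = 0.5157/5.390 = 0.0957.

0.0957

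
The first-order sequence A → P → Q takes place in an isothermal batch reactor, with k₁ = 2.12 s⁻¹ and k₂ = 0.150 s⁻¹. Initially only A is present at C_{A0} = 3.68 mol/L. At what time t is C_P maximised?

Setting dC_P/dt = 0 gives t_opt = ln(k₂/k₁)/(k₂−k₁).
= ln(0.150/2.12)/(0.150−2.12) = ln(0.07075)/-1.970 = -2.649/-1.970 = 1.34 s.

1.34 s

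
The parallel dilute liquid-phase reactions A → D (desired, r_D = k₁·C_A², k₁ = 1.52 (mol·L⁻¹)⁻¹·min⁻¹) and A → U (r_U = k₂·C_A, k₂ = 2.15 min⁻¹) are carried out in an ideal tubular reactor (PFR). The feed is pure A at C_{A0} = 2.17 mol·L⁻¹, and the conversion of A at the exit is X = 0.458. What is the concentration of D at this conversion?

C_A = C_{A0}(1−X) = 1.176 mol·L⁻¹.
Along a PFR/batch, dC_U/dC_A = −r_U/(r_D+r_U) = −k₂/(k₂+k₁·C_A).
Integrating from C_{A0} to C_A: C_U = (2.15/1.52)·ln[(2.15+1.52·2.17)/(2.15+1.52·1.18)] = 1.414·ln(5.448/3.938) = 0.4593 mol·L⁻¹.
Then C_D = (C_{A0}−C_A) − C_U = 0.9939 − 0.4593 = 0.5346 mol·L⁻¹.

0.535 mol·L⁻¹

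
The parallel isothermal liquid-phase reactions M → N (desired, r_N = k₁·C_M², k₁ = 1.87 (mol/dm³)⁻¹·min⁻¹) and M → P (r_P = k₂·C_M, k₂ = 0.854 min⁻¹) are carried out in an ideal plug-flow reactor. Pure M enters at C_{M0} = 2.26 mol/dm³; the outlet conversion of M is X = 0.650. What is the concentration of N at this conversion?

C_M = C_{M0}(1−X) = 0.7910 mol/dm³.
Along a PFR/batch, dC_P/dC_M = −r_P/(r_N+r_P) = −k₂/(k₂+k₁·C_M).
Integrating from C_{M0} to C_M: C_P = (0.854/1.87)·ln[(0.854+1.87·2.26)/(0.854+1.87·0.791)] = 0.4567·ln(5.080/2.333) = 0.3554 mol/dm³.
Then C_N = (C_{M0}−C_M) − C_P = 1.469 − 0.3554 = 1.114 mol/dm³.

1.11 mol/dm³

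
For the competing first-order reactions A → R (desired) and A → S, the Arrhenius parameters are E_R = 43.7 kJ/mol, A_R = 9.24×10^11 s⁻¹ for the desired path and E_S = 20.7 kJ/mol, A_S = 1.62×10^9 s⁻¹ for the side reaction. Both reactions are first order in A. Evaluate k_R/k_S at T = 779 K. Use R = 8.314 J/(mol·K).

16.4

k_R/k_S = (A_R/A_S)·exp[−(E_R−E_S)/(RT)] = (A_R/A_S)·exp[(E_S−E_R)/(RT)].
(E_S−E_R)/(RT) = (20.7−43.7)×10³/(8.314×779) = -23000/6477 = -3.551.
k_R/k_S = (9.24×10^11/1.62×10^9)·exp(-3.551) = 570.4 × 0.02869 = 16.4.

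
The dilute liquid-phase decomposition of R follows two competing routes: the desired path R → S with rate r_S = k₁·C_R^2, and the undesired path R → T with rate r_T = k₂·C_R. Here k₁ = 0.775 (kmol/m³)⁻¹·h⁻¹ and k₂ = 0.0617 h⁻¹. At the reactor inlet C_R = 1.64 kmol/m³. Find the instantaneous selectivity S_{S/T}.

20.6

S_{S/T} = r_S/r_T = (k₁·C_R^2)/(k₂·C_R) = (k₁/k₂)·C_R.
= (0.775×1.640^2) / (0.0617×1.640) = 2.084/0.1012 = 20.6.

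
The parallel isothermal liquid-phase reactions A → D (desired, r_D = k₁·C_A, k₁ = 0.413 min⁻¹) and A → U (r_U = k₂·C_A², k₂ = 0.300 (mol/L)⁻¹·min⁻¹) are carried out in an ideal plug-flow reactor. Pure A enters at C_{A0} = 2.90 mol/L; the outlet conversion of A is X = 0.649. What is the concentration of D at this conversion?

C_A = C_{A0}(1−X) = 1.018 mol/L.
Along a PFR/batch, dC_D/dC_A = −r_D/(r_D+r_U) = −k₁/(k₁+k₂·C_A).
Integrating from C_{A0} to C_A: C_D = (0.413/0.300)·ln[(0.413+0.300·2.90)/(0.413+0.300·1.02)] = 1.377·ln(1.283/0.7184) = 0.7984 mol/L.

0.798 mol/L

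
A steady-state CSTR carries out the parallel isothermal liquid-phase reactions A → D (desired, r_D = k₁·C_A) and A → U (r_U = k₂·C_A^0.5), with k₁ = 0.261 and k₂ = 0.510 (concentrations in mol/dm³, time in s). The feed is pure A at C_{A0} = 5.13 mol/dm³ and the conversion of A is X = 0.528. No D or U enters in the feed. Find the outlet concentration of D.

1.20 mol/dm³

Exit C_A = C_{A0}(1−X) = 5.13×0.472 = 2.421 mol/dm³.
Rates in a CSTR are evaluated at the outlet concentration: r_D = 0.261×2.421 = 0.6320, r_U = 0.510×2.421^0.5 = 0.7936.
Fraction of consumed A going to D: r_D/(r_D+r_U) = 0.4433.
C_D = 0.4433·C_{A0}·X = 0.4433×5.13×0.528 = 1.20 mol/dm³.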